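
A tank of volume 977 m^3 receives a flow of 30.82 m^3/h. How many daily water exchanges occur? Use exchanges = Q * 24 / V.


Daily flow volume = 30.82 m^3/h * 24 h = 739.68 m^3/day
Exchanges = daily flow / tank volume = 739.68 / 977 = 0.757093 exchanges/day

0.757093 exchanges/day


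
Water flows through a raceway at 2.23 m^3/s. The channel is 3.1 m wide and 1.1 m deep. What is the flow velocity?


Cross-sectional area = W * d = 3.1 * 1.1 = 3.41 m^2
Velocity = Q / A = 2.23 / 3.41 = 0.653959 m/s

0.653959 m/s


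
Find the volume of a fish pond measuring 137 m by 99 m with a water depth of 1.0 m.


Base area = L * W = 137 * 99 = 13563 m^2
Volume = area * depth = 13563 * 1.0 = 13563 m^3

13563 m^3


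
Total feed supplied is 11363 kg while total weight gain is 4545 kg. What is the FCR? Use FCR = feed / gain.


FCR = feed consumed / weight gained
FCR = 11363 kg / 4545 kg = 2.50011

2.50011


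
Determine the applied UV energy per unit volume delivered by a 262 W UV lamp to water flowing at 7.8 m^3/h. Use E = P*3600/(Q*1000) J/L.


Energy delivered per hour = 262 W * 3600 s = 943200 J/h
Volume treated per hour = 7.8 m^3/h * 1000 = 7800 L/h
dose = 943200 / 7800 = 120.923 J/L

120.923 J/L


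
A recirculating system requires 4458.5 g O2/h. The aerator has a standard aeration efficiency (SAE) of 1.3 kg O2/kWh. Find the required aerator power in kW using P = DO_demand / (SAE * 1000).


SAE in g O2/kWh = 1.3 * 1000 = 1300 g/kWh
P = DO_demand / SAE_g = 4458.5 / 1300 = 3.42962 kW

3.42962 kW


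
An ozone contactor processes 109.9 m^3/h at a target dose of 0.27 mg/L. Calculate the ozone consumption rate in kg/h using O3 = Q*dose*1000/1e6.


O3 demand (mg/h) = Q * dose * 1000 = 109.9 * 0.27 * 1000 = 29673 mg/h
Convert mg to kg: 29673 / 1e6 = 0.029673 kg/h

0.029673 kg/h


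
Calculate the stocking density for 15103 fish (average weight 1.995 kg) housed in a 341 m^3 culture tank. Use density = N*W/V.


Total biomass = 15103 fish * 1.995 kg = 30130.485 kg
Density = total biomass / volume = 30130.485 / 341 = 88.3592 kg/m^3

88.3592 kg/m^3


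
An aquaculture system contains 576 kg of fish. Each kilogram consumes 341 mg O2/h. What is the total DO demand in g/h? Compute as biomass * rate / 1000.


Total O2 consumption (mg/h) = 576 kg * 341 mg/(kg*h) = 196416 mg/h
Convert to g/h: 196416 / 1000 = 196.416 g/h

196.416 g/h


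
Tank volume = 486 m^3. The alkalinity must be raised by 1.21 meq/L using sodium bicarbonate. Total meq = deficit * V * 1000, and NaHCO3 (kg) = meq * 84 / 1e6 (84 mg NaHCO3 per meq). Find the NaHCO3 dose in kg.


Tank volume in L = 486 m^3 * 1000 = 486000 L
Total meq required = 1.21 meq/L * 486000 L = 588060 meq
NaHCO3 mass = 588060 meq * 84 mg/meq / 1e6 = 49.397 kg

49.397 kg


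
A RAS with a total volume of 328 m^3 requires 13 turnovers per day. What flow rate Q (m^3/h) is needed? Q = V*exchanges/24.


Daily recirculation volume = 328 m^3 * 13 = 4264 m^3/day
Flow rate Q = daily volume / 24 h = 4264 / 24 = 177.667 m^3/h

177.667 m^3/h


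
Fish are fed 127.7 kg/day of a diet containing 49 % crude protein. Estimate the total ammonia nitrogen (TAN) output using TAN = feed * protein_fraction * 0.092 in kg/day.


Protein in feed = 127.7 * 49/100 = 62.573 kg/day
TAN = protein * 0.092 = 62.573 * 0.092 = 5.756716 kg/day

5.756716 kg/day


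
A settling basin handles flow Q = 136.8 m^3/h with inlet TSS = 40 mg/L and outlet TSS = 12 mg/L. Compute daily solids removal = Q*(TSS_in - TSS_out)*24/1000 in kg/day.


Concentration drop: TSS_in - TSS_out = 40 - 12 = 28 mg/L
Hourly solids removed = Q * dTSS = 136.8 m^3/h * 28 mg/L = 3830.4 g/h  (m^3/h * mg/L = g/h)
Daily solids removed = 3830.4 * 24 = 91929.6 g/day
Convert g to kg: 91929.6 / 1000 = 91.9296 kg/day

91.9296 kg/day


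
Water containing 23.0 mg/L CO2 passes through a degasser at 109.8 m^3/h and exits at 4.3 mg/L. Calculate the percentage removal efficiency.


CO2_out / CO2_in = 4.3 / 23.0 = 0.18695652
Fraction remaining = 0.18695652
efficiency = (1 - 0.18695652) * 100 = 81.3043 %

81.3043 %


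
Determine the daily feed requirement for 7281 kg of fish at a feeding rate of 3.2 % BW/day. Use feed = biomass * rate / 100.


Feeding rate fraction = 3.2% / 100 = 0.032
Daily feed = 7281 kg * 0.032 = 232.992 kg/day

232.992 kg/day


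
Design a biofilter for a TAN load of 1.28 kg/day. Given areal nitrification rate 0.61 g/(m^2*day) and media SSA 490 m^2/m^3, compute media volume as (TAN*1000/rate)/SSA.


A = 1.28*1000 / 0.61 = 2098.3607 m^2
V = 2098.3607 / 490 = 4.28237

4.28237 m^3


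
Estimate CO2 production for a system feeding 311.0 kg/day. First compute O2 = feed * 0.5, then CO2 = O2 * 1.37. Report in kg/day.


O2 = 311.0 * 0.5 = 155.5
CO2 = 155.5 * 1.37 = 213.035

213.035 kg/day


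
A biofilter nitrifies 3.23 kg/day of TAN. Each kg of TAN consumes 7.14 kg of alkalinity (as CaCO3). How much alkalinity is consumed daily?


Alkalinity factor: 7.14 kg CaCO3 consumed per kg TAN nitrified
alk = 3.23 kg TAN * 7.14 = 23.0622 kg CaCO3/day

23.0622 kg CaCO3/day


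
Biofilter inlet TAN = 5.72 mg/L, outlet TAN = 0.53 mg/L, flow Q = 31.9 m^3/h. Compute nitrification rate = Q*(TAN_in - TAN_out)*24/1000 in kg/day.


Concentration drop: TAN_in - TAN_out = 5.72 - 0.53 = 5.19 mg/L
Hourly TAN removed = Q * dTAN = 31.9 m^3/h * 5.19 mg/L = 165.561 g/h  (m^3/h * mg/L = g/h)
Daily TAN removed = 165.561 * 24 = 3973.464 g/day
Convert to kg/day: 3973.464 / 1000 = 3.973464 kg/day

3.973464 kg/day


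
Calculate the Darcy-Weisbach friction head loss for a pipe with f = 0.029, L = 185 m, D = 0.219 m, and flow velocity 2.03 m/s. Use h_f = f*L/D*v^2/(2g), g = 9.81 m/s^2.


v^2 = 2.03^2 = 4.1209 m^2/s^2
L/D = 185/0.219 = 844.74886
h_f = f*(L/D)*v^2/(2g) = 0.029 * 844.74886 * 4.1209 / 19.62 = 5.14539 m

5.14539 m


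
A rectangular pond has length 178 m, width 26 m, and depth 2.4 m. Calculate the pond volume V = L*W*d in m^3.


Base area = L * W = 178 * 26 = 4628 m^2
Volume = area * depth = 4628 * 2.4 = 11107.2 m^3

11107.2 m^3


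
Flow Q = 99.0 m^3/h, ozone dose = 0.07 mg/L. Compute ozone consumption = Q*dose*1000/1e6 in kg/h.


O3 demand (mg/h) = Q * dose * 1000 = 99.0 * 0.07 * 1000 = 6930 mg/h
Convert mg to kg: 6930 / 1e6 = 0.00693 kg/h

0.00693 kg/h


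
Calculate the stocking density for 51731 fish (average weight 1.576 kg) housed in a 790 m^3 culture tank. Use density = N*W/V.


Total biomass = 51731 fish * 1.576 kg = 81528.056 kg
Density = total biomass / volume = 81528.056 / 790 = 103.2 kg/m^3

103.2 kg/m^3


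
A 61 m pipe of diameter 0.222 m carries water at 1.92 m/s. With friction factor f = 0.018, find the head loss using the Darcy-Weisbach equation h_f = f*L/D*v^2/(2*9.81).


v^2 = 1.92^2 = 3.6864 m^2/s^2
L/D = 61/0.222 = 274.77477
h_f = f*(L/D)*v^2/(2g) = 0.018 * 274.77477 * 3.6864 / 19.62 = 0.929293 m

0.929293 m


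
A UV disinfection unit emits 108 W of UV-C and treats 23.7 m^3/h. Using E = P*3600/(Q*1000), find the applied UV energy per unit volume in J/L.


Energy delivered per hour = 108 W * 3600 s = 388800 J/h
Volume treated per hour = 23.7 m^3/h * 1000 = 23700 L/h
dose = 388800 / 23700 = 16.4051 J/L

16.4051 J/L


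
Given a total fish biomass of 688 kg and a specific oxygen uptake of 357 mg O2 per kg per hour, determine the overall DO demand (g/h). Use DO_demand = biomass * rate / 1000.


Total O2 consumption (mg/h) = 688 kg * 357 mg/(kg*h) = 245616 mg/h
Convert to g/h: 245616 / 1000 = 245.616 g/h

245.616 g/h


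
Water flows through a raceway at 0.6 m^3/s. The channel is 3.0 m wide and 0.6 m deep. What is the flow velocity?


Cross-sectional area = W * d = 3.0 * 0.6 = 1.8 m^2
Velocity = Q / A = 0.6 / 1.8 = 0.333333 m/s

0.333333 m/s


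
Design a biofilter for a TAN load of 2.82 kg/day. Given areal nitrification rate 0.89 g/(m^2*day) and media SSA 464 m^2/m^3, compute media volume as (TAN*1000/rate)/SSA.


A = 2.82*1000 / 0.89 = 3168.5393 m^2
V = 3168.5393 / 464 = 6.82875

6.82875 m^3


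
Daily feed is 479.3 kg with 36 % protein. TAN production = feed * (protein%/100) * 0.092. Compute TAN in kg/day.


Protein in feed = 479.3 * 36/100 = 172.548 kg/day
TAN = protein * 0.092 = 172.548 * 0.092 = 15.874416 kg/day

15.874416 kg/day


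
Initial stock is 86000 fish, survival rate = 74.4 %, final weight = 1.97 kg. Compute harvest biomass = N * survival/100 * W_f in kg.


Survivors = 86000 * 74.4/100 = 63984 fish
Harvest biomass = survivors * W_f = 63984 * 1.97 = 126048.48 kg

126048.48 kg


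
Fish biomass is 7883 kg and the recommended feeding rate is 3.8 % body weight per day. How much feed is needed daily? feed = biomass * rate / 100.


Feeding rate fraction = 3.8% / 100 = 0.038
Daily feed = 7883 kg * 0.038 = 299.554 kg/day

299.554 kg/day


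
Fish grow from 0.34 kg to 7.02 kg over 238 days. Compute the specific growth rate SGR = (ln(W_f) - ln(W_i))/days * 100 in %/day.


ln(W_f) = ln(7.02) = 1.9487632
ln(W_i) = ln(0.34) = -1.0788097
ln(W_f) - ln(W_i) = 1.9487632 - -1.0788097 = 3.0275729
SGR = 3.0275729 / 238 * 100 = 1.27209 %/day

1.27209 %/day


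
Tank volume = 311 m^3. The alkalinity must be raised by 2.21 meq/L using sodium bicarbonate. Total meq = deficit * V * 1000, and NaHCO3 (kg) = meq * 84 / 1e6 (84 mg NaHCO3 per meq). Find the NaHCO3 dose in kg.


Tank volume in L = 311 m^3 * 1000 = 311000 L
Total meq required = 2.21 meq/L * 311000 L = 687310 meq
NaHCO3 mass = 687310 meq * 84 mg/meq / 1e6 = 57.734 kg

57.734 kg


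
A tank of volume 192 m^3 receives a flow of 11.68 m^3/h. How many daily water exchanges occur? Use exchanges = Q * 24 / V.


Daily flow volume = 11.68 m^3/h * 24 h = 280.32 m^3/day
Exchanges = daily flow / tank volume = 280.32 / 192 = 1.46 exchanges/day

1.46 exchanges/day


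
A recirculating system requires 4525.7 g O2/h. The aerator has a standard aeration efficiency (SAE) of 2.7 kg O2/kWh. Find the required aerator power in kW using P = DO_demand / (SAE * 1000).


SAE in g O2/kWh = 2.7 * 1000 = 2700 g/kWh
P = DO_demand / SAE_g = 4525.7 / 2700 = 1.67619 kW

1.67619 kW


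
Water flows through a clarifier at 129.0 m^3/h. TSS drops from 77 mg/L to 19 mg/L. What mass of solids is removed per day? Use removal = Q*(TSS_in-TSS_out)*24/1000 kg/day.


Concentration drop: TSS_in - TSS_out = 77 - 19 = 58 mg/L
Hourly solids removed = Q * dTSS = 129.0 m^3/h * 58 mg/L = 7482 g/h  (m^3/h * mg/L = g/h)
Daily solids removed = 7482 * 24 = 179568 g/day
Convert g to kg: 179568 / 1000 = 179.568 kg/day

179.568 kg/day


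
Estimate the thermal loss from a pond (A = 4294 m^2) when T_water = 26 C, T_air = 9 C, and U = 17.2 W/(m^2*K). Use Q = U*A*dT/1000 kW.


Temperature difference dT = 26 - 9 = 17 K
Heat loss (W) = U * A * dT = 17.2 * 4294 * 17 = 1255565.6 W
Convert to kW: 1255565.6 / 1000 = 1255.5656 kW

1255.5656 kW


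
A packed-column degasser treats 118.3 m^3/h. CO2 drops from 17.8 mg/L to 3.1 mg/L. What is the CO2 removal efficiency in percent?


CO2_out / CO2_in = 3.1 / 17.8 = 0.1741573
Fraction remaining = 0.1741573
efficiency = (1 - 0.1741573) * 100 = 82.5843 %

82.5843 %


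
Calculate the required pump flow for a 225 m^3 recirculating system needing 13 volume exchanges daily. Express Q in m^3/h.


Daily recirculation volume = 225 m^3 * 13 = 2925 m^3/day
Flow rate Q = daily volume / 24 h = 2925 / 24 = 121.875 m^3/h

121.875 m^3/h


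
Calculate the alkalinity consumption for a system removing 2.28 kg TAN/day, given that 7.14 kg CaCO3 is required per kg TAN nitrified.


Alkalinity factor: 7.14 kg CaCO3 consumed per kg TAN nitrified
alk = 2.28 kg TAN * 7.14 = 16.2792 kg CaCO3/day

16.2792 kg CaCO3/day


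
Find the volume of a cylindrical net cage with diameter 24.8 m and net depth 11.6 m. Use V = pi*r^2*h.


r = d/2 = 24.8/2 = 12.4 m
Base area = pi*r^2 = pi*12.4^2 = 483.05129 m^2
Volume = 483.05129 * 11.6 = 5603.39 m^3

5603.39 m^3


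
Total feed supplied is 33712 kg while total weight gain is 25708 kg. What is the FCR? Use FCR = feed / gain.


FCR = feed consumed / weight gained
FCR = 33712 kg / 25708 kg = 1.31134

1.31134


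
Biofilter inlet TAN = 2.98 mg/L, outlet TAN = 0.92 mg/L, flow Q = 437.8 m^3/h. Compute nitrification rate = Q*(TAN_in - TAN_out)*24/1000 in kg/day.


Concentration drop: TAN_in - TAN_out = 2.98 - 0.92 = 2.06 mg/L
Hourly TAN removed = Q * dTAN = 437.8 m^3/h * 2.06 mg/L = 901.868 g/h  (m^3/h * mg/L = g/h)
Daily TAN removed = 901.868 * 24 = 21644.832 g/day
Convert to kg/day: 21644.832 / 1000 = 21.644832 kg/day

21.644832 kg/day


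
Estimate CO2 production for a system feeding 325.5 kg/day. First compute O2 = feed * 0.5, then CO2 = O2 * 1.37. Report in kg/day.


O2 = 325.5 * 0.5 = 162.75
CO2 = 162.75 * 1.37 = 222.9675

222.9675 kg/day


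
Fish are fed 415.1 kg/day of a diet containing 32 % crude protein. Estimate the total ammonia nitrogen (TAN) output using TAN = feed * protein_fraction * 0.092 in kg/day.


Protein in feed = 415.1 * 32/100 = 132.832 kg/day
TAN = protein * 0.092 = 132.832 * 0.092 = 12.220544 kg/day

12.220544 kg/day


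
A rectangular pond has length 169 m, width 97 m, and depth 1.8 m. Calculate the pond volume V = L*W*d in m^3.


Base area = L * W = 169 * 97 = 16393 m^2
Volume = area * depth = 16393 * 1.8 = 29507.4 m^3

29507.4 m^3


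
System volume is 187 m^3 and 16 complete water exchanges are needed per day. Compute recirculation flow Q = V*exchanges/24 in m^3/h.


Daily recirculation volume = 187 m^3 * 16 = 2992 m^3/day
Flow rate Q = daily volume / 24 h = 2992 / 24 = 124.667 m^3/h

124.667 m^3/h


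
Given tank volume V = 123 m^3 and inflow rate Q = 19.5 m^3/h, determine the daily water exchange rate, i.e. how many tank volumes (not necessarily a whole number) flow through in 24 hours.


Daily flow volume = 19.5 m^3/h * 24 h = 468 m^3/day
Exchanges = daily flow / tank volume = 468 / 123 = 3.80488 exchanges/day

3.80488 exchanges/day


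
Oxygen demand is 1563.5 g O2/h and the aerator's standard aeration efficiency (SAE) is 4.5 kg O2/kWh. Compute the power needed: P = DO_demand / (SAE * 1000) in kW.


SAE in g O2/kWh = 4.5 * 1000 = 4500 g/kWh
P = DO_demand / SAE_g = 1563.5 / 4500 = 0.347444 kW

0.347444 kW


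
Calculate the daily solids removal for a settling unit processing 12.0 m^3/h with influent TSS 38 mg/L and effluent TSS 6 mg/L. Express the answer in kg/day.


Concentration drop: TSS_in - TSS_out = 38 - 6 = 32 mg/L
Hourly solids removed = Q * dTSS = 12.0 m^3/h * 32 mg/L = 384 g/h  (m^3/h * mg/L = g/h)
Daily solids removed = 384 * 24 = 9216 g/day
Convert g to kg: 9216 / 1000 = 9.216 kg/day

9.216 kg/day


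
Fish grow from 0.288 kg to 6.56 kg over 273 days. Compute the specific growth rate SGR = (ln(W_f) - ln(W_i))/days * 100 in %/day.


ln(W_f) = ln(6.56) = 1.8809906
ln(W_i) = ln(0.288) = -1.2447948
ln(W_f) - ln(W_i) = 1.8809906 - -1.2447948 = 3.1257854
SGR = 3.1257854 / 273 * 100 = 1.14498 %/day

1.14498 %/day


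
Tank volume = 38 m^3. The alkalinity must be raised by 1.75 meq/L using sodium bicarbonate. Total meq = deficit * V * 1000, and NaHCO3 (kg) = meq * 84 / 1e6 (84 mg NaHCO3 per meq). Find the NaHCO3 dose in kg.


Tank volume in L = 38 m^3 * 1000 = 38000 L
Total meq required = 1.75 meq/L * 38000 L = 66500 meq
NaHCO3 mass = 66500 meq * 84 mg/meq / 1e6 = 5.586 kg

5.586 kg


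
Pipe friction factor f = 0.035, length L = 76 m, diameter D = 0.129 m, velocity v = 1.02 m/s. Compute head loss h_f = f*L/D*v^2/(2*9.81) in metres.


v^2 = 1.02^2 = 1.0404 m^2/s^2
L/D = 76/0.129 = 589.14729
h_f = f*(L/D)*v^2/(2g) = 0.035 * 589.14729 * 1.0404 / 19.62 = 1.09344 m

1.09344 m


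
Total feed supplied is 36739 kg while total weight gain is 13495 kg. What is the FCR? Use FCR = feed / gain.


FCR = feed consumed / weight gained
FCR = 36739 kg / 13495 kg = 2.72242

2.72242


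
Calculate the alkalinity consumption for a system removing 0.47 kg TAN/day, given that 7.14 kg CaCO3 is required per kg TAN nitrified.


Alkalinity factor: 7.14 kg CaCO3 consumed per kg TAN nitrified
alk = 0.47 kg TAN * 7.14 = 3.3558 kg CaCO3/day

3.3558 kg CaCO3/day


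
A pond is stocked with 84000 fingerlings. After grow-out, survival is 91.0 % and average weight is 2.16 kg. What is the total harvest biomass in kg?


Survivors = 84000 * 91.0/100 = 76440 fish
Harvest biomass = survivors * W_f = 76440 * 2.16 = 165110.4 kg

165110.4 kg


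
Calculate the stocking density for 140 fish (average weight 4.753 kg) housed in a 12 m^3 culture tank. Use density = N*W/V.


Total biomass = 140 fish * 4.753 kg = 665.42 kg
Density = total biomass / volume = 665.42 / 12 = 55.4517 kg/m^3

55.4517 kg/m^3


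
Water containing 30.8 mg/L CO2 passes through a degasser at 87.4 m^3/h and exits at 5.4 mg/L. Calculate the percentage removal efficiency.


CO2_out / CO2_in = 5.4 / 30.8 = 0.17532468
Fraction remaining = 0.17532468
efficiency = (1 - 0.17532468) * 100 = 82.4675 %

82.4675 %


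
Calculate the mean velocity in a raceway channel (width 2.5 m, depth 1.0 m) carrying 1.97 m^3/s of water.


Cross-sectional area = W * d = 2.5 * 1.0 = 2.5 m^2
Velocity = Q / A = 1.97 / 2.5 = 0.788 m/s

0.788 m/s


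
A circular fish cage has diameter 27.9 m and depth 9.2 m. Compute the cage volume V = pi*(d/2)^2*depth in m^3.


r = d/2 = 27.9/2 = 13.95 m
Base area = pi*r^2 = pi*13.95^2 = 611.36178 m^2
Volume = 611.36178 * 9.2 = 5624.53 m^3

5624.53 m^3


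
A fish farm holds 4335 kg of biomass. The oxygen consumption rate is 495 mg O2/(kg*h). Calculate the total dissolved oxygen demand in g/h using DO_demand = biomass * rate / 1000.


Total O2 consumption (mg/h) = 4335 kg * 495 mg/(kg*h) = 2145825 mg/h
Convert to g/h: 2145825 / 1000 = 2145.825 g/h

2145.825 g/h


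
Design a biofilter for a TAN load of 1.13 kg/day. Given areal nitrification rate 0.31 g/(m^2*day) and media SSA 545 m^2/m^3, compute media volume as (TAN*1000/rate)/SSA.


A = 1.13*1000 / 0.31 = 3645.1613 m^2
V = 3645.1613 / 545 = 6.68837

6.68837 m^3


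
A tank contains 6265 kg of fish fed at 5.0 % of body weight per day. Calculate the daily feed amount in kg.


Feeding rate fraction = 5.0% / 100 = 0.05
Daily feed = 6265 kg * 0.05 = 313.25 kg/day

313.25 kg/day


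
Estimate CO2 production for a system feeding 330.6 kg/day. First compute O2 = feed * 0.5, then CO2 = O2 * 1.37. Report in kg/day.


O2 = 330.6 * 0.5 = 165.3
CO2 = 165.3 * 1.37 = 226.461

226.461 kg/day


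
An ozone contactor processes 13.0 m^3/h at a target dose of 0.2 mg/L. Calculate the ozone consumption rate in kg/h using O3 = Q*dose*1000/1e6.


O3 demand (mg/h) = Q * dose * 1000 = 13.0 * 0.2 * 1000 = 2600 mg/h
Convert mg to kg: 2600 / 1e6 = 0.0026 kg/h

0.0026 kg/h


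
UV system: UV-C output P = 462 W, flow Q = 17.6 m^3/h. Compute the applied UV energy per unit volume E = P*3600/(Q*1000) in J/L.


Energy delivered per hour = 462 W * 3600 s = 1663200 J/h
Volume treated per hour = 17.6 m^3/h * 1000 = 17600 L/h
dose = 1663200 / 17600 = 94.5 J/L

94.5 J/L


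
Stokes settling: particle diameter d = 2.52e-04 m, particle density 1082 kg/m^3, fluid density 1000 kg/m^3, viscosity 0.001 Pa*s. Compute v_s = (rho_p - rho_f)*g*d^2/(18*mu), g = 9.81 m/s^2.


Density difference: rho_p - rho_f = 1082 - 1000 = 82 kg/m^3
d^2 = (2.52e-04)^2 = 6.3504e-08 m^2
Numerator = (rho_p - rho_f) * g * d^2 = 82 * 9.81 * 6.3504e-08 = 5.1083888e-05
Denominator = 18 * mu = 18 * 0.001 = 0.018
v_s = 5.1083888e-05 / 0.018 = 0.00283799 m/s
Check: Re = rho_f * v_s * d / mu = 1000 * 0.00283799 * 2.52e-04 / 0.001 = 0.715 < 1, so Stokes' law applies.

0.00283799 m/s


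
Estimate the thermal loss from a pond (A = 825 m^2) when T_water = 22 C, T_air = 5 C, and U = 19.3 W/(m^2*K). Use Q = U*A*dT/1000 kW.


Temperature difference dT = 22 - 5 = 17 K
Heat loss (W) = U * A * dT = 19.3 * 825 * 17 = 270682.5 W
Convert to kW: 270682.5 / 1000 = 270.6825 kW

270.6825 kW


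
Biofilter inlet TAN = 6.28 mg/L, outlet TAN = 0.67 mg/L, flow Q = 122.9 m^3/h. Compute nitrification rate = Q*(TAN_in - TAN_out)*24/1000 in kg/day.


Concentration drop: TAN_in - TAN_out = 6.28 - 0.67 = 5.61 mg/L
Hourly TAN removed = Q * dTAN = 122.9 m^3/h * 5.61 mg/L = 689.469 g/h  (m^3/h * mg/L = g/h)
Daily TAN removed = 689.469 * 24 = 16547.256 g/day
Convert to kg/day: 16547.256 / 1000 = 16.547256 kg/day

16.547256 kg/day


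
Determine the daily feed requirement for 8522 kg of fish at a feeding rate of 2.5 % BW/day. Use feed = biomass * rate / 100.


Feeding rate fraction = 2.5% / 100 = 0.025
Daily feed = 8522 kg * 0.025 = 213.05 kg/day

213.05 kg/day


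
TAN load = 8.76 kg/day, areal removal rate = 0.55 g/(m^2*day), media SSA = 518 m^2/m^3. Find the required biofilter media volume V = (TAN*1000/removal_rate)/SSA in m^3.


A = 8.76*1000 / 0.55 = 15927.273 m^2
V = 15927.273 / 518 = 30.7476

30.7476 m^3


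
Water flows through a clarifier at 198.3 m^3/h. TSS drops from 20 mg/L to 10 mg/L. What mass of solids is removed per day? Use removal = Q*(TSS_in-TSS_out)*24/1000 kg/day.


Concentration drop: TSS_in - TSS_out = 20 - 10 = 10 mg/L
Hourly solids removed = Q * dTSS = 198.3 m^3/h * 10 mg/L = 1983 g/h  (m^3/h * mg/L = g/h)
Daily solids removed = 1983 * 24 = 47592 g/day
Convert g to kg: 47592 / 1000 = 47.592 kg/day

47.592 kg/day


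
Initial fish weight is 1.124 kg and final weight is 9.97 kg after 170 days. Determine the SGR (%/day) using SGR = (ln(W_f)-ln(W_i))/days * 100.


ln(W_f) = ln(9.97) = 2.2995806
ln(W_i) = ln(1.124) = 0.11689375
ln(W_f) - ln(W_i) = 2.2995806 - 0.11689375 = 2.1826869
SGR = 2.1826869 / 170 * 100 = 1.28393 %/day

1.28393 %/day


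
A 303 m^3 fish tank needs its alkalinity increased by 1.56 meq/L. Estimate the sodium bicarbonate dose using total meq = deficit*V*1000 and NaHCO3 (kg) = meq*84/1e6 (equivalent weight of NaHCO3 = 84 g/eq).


Tank volume in L = 303 m^3 * 1000 = 303000 L
Total meq required = 1.56 meq/L * 303000 L = 472680 meq
NaHCO3 mass = 472680 meq * 84 mg/meq / 1e6 = 39.7051 kg

39.7051 kg


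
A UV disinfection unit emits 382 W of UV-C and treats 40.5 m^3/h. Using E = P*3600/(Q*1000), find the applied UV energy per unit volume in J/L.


Energy delivered per hour = 382 W * 3600 s = 1375200 J/h
Volume treated per hour = 40.5 m^3/h * 1000 = 40500 L/h
dose = 1375200 / 40500 = 33.9556 J/L

33.9556 J/L


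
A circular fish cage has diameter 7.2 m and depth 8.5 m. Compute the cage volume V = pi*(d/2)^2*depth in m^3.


r = d/2 = 7.2/2 = 3.6 m
Base area = pi*r^2 = pi*3.6^2 = 40.715041 m^2
Volume = 40.715041 * 8.5 = 346.078 m^3

346.078 m^3


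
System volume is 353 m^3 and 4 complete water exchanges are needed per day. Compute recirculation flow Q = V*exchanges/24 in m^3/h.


Daily recirculation volume = 353 m^3 * 4 = 1412 m^3/day
Flow rate Q = daily volume / 24 h = 1412 / 24 = 58.8333 m^3/h

58.8333 m^3/h


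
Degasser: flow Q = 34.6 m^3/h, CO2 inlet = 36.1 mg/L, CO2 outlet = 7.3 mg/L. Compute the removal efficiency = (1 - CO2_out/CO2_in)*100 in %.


CO2_out / CO2_in = 7.3 / 36.1 = 0.20221607
Fraction remaining = 0.20221607
efficiency = (1 - 0.20221607) * 100 = 79.7784 %

79.7784 %


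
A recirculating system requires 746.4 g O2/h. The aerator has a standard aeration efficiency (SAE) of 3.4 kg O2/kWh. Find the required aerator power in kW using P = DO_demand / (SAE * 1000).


SAE in g O2/kWh = 3.4 * 1000 = 3400 g/kWh
P = DO_demand / SAE_g = 746.4 / 3400 = 0.219529 kW

0.219529 kW


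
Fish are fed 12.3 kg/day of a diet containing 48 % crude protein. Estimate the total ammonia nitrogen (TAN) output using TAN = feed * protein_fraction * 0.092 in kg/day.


Protein in feed = 12.3 * 48/100 = 5.904 kg/day
TAN = protein * 0.092 = 5.904 * 0.092 = 0.543168 kg/day

0.543168 kg/day


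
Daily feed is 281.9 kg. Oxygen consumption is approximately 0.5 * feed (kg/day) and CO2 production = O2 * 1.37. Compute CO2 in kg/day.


O2 = 281.9 * 0.5 = 140.95
CO2 = 140.95 * 1.37 = 193.1015

193.1015 kg/day


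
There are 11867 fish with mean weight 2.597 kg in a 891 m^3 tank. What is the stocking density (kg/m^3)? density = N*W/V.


Total biomass = 11867 fish * 2.597 kg = 30818.599 kg
Density = total biomass / volume = 30818.599 / 891 = 34.5888 kg/m^3

34.5888 kg/m^3


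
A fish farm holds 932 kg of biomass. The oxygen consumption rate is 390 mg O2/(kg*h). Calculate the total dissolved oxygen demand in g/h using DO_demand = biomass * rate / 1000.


Total O2 consumption (mg/h) = 932 kg * 390 mg/(kg*h) = 363480 mg/h
Convert to g/h: 363480 / 1000 = 363.48 g/h

363.48 g/h


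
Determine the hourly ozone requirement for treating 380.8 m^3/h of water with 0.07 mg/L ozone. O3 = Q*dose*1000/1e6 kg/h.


O3 demand (mg/h) = Q * dose * 1000 = 380.8 * 0.07 * 1000 = 26656 mg/h
Convert mg to kg: 26656 / 1e6 = 0.026656 kg/h

0.026656 kg/h


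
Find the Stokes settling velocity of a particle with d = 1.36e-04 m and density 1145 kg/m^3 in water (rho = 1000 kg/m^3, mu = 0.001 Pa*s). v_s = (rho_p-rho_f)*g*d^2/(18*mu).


Density difference: rho_p - rho_f = 1145 - 1000 = 145 kg/m^3
d^2 = (1.36e-04)^2 = 1.8496e-08 m^2
Numerator = (rho_p - rho_f) * g * d^2 = 145 * 9.81 * 1.8496e-08 = 2.6309635e-05
Denominator = 18 * mu = 18 * 0.001 = 0.018
v_s = 2.6309635e-05 / 0.018 = 0.00146165 m/s
Check: Re = rho_f * v_s * d / mu = 1000 * 0.00146165 * 1.36e-04 / 0.001 = 0.199 < 1, so Stokes' law applies.

0.00146165 m/s


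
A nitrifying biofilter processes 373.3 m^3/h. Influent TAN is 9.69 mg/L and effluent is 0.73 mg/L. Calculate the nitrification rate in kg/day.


Concentration drop: TAN_in - TAN_out = 9.69 - 0.73 = 8.96 mg/L
Hourly TAN removed = Q * dTAN = 373.3 m^3/h * 8.96 mg/L = 3344.768 g/h  (m^3/h * mg/L = g/h)
Daily TAN removed = 3344.768 * 24 = 80274.432 g/day
Convert to kg/day: 80274.432 / 1000 = 80.274432 kg/day

80.274432 kg/day


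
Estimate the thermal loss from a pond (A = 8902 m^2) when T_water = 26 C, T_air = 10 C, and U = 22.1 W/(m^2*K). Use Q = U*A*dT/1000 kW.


Temperature difference dT = 26 - 10 = 16 K
Heat loss (W) = U * A * dT = 22.1 * 8902 * 16 = 3147747.2 W
Convert to kW: 3147747.2 / 1000 = 3147.7472 kW

3147.7472 kW


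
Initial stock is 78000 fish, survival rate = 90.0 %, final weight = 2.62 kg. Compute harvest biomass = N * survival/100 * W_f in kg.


Survivors = 78000 * 90.0/100 = 70200 fish
Harvest biomass = survivors * W_f = 70200 * 2.62 = 183924 kg

183924 kg


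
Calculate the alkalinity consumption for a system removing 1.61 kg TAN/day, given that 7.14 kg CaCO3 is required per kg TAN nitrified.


Alkalinity factor: 7.14 kg CaCO3 consumed per kg TAN nitrified
alk = 1.61 kg TAN * 7.14 = 11.4954 kg CaCO3/day

11.4954 kg CaCO3/day


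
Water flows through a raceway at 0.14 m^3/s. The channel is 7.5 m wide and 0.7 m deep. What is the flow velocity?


Cross-sectional area = W * d = 7.5 * 0.7 = 5.25 m^2
Velocity = Q / A = 0.14 / 5.25 = 0.0266667 m/s

0.0266667 m/s


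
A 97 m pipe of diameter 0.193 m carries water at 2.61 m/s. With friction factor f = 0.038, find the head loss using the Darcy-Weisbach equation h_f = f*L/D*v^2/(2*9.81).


v^2 = 2.61^2 = 6.8121 m^2/s^2
L/D = 97/0.193 = 502.59067
h_f = f*(L/D)*v^2/(2g) = 0.038 * 502.59067 * 6.8121 / 19.62 = 6.63102 m

6.63102 m


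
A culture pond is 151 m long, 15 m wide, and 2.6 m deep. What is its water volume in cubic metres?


Base area = L * W = 151 * 15 = 2265 m^2
Volume = area * depth = 2265 * 2.6 = 5889 m^3

5889 m^3


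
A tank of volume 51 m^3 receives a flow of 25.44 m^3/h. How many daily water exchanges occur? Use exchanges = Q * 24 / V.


Daily flow volume = 25.44 m^3/h * 24 h = 610.56 m^3/day
Exchanges = daily flow / tank volume = 610.56 / 51 = 11.9718 exchanges/day

11.9718 exchanges/day


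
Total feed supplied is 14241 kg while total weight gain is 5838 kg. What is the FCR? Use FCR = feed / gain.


FCR = feed consumed / weight gained
FCR = 14241 kg / 5838 kg = 2.43936

2.43936


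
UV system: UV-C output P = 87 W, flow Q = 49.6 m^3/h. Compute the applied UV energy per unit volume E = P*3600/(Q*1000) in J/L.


Energy delivered per hour = 87 W * 3600 s = 313200 J/h
Volume treated per hour = 49.6 m^3/h * 1000 = 49600 L/h
dose = 313200 / 49600 = 6.31452 J/L

6.31452 J/L


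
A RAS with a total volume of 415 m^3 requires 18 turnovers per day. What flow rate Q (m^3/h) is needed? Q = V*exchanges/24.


Daily recirculation volume = 415 m^3 * 18 = 7470 m^3/day
Flow rate Q = daily volume / 24 h = 7470 / 24 = 311.25 m^3/h

311.25 m^3/h


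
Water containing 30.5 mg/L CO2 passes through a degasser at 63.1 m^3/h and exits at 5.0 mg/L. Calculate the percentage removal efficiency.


CO2_out / CO2_in = 5.0 / 30.5 = 0.16393443
Fraction remaining = 0.16393443
efficiency = (1 - 0.16393443) * 100 = 83.6066 %

83.6066 %


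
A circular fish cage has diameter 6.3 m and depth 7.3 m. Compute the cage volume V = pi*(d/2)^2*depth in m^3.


r = d/2 = 6.3/2 = 3.15 m
Base area = pi*r^2 = pi*3.15^2 = 31.172453 m^2
Volume = 31.172453 * 7.3 = 227.559 m^3

227.559 m^3


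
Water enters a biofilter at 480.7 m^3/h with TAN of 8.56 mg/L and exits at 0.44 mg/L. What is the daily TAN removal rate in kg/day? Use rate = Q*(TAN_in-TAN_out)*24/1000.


Concentration drop: TAN_in - TAN_out = 8.56 - 0.44 = 8.12 mg/L
Hourly TAN removed = Q * dTAN = 480.7 m^3/h * 8.12 mg/L = 3903.284 g/h  (m^3/h * mg/L = g/h)
Daily TAN removed = 3903.284 * 24 = 93678.816 g/day
Convert to kg/day: 93678.816 / 1000 = 93.678816 kg/day

93.678816 kg/day


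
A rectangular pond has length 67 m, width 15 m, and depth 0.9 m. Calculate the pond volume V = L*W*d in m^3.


Base area = L * W = 67 * 15 = 1005 m^2
Volume = area * depth = 1005 * 0.9 = 904.5 m^3

904.5 m^3


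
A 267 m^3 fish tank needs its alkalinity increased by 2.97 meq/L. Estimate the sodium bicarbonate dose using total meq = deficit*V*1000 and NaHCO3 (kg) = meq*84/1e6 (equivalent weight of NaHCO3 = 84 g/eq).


Tank volume in L = 267 m^3 * 1000 = 267000 L
Total meq required = 2.97 meq/L * 267000 L = 792990 meq
NaHCO3 mass = 792990 meq * 84 mg/meq / 1e6 = 66.6112 kg

66.6112 kg


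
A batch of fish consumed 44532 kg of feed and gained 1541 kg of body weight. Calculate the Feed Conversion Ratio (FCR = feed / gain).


FCR = feed consumed / weight gained
FCR = 44532 kg / 1541 kg = 28.8981

28.8981


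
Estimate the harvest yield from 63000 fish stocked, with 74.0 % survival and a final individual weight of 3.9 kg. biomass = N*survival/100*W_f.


Survivors = 63000 * 74.0/100 = 46620 fish
Harvest biomass = survivors * W_f = 46620 * 3.9 = 181818 kg

181818 kg


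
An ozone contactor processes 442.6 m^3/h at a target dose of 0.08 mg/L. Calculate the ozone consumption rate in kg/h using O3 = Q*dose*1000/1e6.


O3 demand (mg/h) = Q * dose * 1000 = 442.6 * 0.08 * 1000 = 35408 mg/h
Convert mg to kg: 35408 / 1e6 = 0.035408 kg/h

0.035408 kg/h


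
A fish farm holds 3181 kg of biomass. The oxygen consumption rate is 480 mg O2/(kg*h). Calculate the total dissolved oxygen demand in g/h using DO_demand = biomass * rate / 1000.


Total O2 consumption (mg/h) = 3181 kg * 480 mg/(kg*h) = 1526880 mg/h
Convert to g/h: 1526880 / 1000 = 1526.88 g/h

1526.88 g/h


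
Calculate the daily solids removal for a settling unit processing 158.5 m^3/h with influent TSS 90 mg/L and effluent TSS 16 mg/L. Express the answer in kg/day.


Concentration drop: TSS_in - TSS_out = 90 - 16 = 74 mg/L
Hourly solids removed = Q * dTSS = 158.5 m^3/h * 74 mg/L = 11729 g/h  (m^3/h * mg/L = g/h)
Daily solids removed = 11729 * 24 = 281496 g/day
Convert g to kg: 281496 / 1000 = 281.496 kg/day

281.496 kg/day


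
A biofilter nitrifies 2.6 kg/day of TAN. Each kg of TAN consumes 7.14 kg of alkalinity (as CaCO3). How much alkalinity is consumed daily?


Alkalinity factor: 7.14 kg CaCO3 consumed per kg TAN nitrified
alk = 2.6 kg TAN * 7.14 = 18.564 kg CaCO3/day

18.564 kg CaCO3/day


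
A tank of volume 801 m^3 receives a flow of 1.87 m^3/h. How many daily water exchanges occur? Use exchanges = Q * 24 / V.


Daily flow volume = 1.87 m^3/h * 24 h = 44.88 m^3/day
Exchanges = daily flow / tank volume = 44.88 / 801 = 0.05603 exchanges/day

0.05603 exchanges/day


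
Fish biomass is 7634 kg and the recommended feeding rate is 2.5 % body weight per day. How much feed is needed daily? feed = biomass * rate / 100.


Feeding rate fraction = 2.5% / 100 = 0.025
Daily feed = 7634 kg * 0.025 = 190.85 kg/day

190.85 kg/day


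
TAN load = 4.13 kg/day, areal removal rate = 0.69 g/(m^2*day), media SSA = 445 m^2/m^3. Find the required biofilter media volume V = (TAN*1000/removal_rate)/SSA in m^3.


A = 4.13*1000 / 0.69 = 5985.5072 m^2
V = 5985.5072 / 445 = 13.4506

13.4506 m^3


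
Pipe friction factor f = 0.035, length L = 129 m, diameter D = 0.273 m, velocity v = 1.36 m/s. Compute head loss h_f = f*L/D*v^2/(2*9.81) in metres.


v^2 = 1.36^2 = 1.8496 m^2/s^2
L/D = 129/0.273 = 472.52747
h_f = f*(L/D)*v^2/(2g) = 0.035 * 472.52747 * 1.8496 / 19.62 = 1.5591 m

1.5591 m


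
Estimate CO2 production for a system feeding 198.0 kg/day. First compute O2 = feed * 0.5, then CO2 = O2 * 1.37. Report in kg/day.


O2 = 198.0 * 0.5 = 99
CO2 = 99 * 1.37 = 135.63

135.63 kg/day


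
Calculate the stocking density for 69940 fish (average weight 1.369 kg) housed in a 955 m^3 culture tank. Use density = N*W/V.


Total biomass = 69940 fish * 1.369 kg = 95747.86 kg
Density = total biomass / volume = 95747.86 / 955 = 100.26 kg/m^3

100.26 kg/m^3


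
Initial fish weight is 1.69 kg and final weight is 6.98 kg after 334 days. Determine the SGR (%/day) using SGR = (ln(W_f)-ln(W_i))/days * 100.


ln(W_f) = ln(6.98) = 1.9430489
ln(W_i) = ln(1.69) = 0.52472853
ln(W_f) - ln(W_i) = 1.9430489 - 0.52472853 = 1.4183204
SGR = 1.4183204 / 334 * 100 = 0.424647 %/day

0.424647 %/day


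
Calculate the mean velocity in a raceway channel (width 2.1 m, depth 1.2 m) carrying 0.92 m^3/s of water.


Cross-sectional area = W * d = 2.1 * 1.2 = 2.52 m^2
Velocity = Q / A = 0.92 / 2.52 = 0.365079 m/s

0.365079 m/s


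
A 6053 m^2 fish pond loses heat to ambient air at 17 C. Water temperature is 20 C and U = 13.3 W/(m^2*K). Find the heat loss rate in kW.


Temperature difference dT = 20 - 17 = 3 K
Heat loss (W) = U * A * dT = 13.3 * 6053 * 3 = 241514.7 W
Convert to kW: 241514.7 / 1000 = 241.5147 kW

241.5147 kW


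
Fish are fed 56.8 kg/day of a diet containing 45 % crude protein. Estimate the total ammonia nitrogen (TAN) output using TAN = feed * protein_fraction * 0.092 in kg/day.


Protein in feed = 56.8 * 45/100 = 25.56 kg/day
TAN = protein * 0.092 = 25.56 * 0.092 = 2.35152 kg/day

2.35152 kg/day


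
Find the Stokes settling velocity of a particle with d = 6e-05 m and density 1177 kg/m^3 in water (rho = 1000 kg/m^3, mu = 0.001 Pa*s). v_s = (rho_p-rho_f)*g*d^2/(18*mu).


Density difference: rho_p - rho_f = 1177 - 1000 = 177 kg/m^3
d^2 = (6e-05)^2 = 3.6e-09 m^2
Numerator = (rho_p - rho_f) * g * d^2 = 177 * 9.81 * 3.6e-09 = 6.250932e-06
Denominator = 18 * mu = 18 * 0.001 = 0.018
v_s = 6.250932e-06 / 0.018 = 3.47274e-04 m/s
Check: Re = rho_f * v_s * d / mu = 1000 * 3.47274e-04 * 6e-05 / 0.001 = 0.0208 < 1, so Stokes' law applies.

3.47274e-04 m/s


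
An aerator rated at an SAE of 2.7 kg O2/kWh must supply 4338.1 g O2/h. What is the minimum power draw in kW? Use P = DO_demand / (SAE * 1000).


SAE in g O2/kWh = 2.7 * 1000 = 2700 g/kWh
P = DO_demand / SAE_g = 4338.1 / 2700 = 1.6067 kW

1.6067 kW


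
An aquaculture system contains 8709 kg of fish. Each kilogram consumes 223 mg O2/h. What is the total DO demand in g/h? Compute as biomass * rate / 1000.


Total O2 consumption (mg/h) = 8709 kg * 223 mg/(kg*h) = 1942107 mg/h
Convert to g/h: 1942107 / 1000 = 1942.107 g/h

1942.107 g/h


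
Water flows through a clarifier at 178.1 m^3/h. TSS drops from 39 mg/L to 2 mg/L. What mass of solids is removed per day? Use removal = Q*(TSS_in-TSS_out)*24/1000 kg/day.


Concentration drop: TSS_in - TSS_out = 39 - 2 = 37 mg/L
Hourly solids removed = Q * dTSS = 178.1 m^3/h * 37 mg/L = 6589.7 g/h  (m^3/h * mg/L = g/h)
Daily solids removed = 6589.7 * 24 = 158152.8 g/day
Convert g to kg: 158152.8 / 1000 = 158.1528 kg/day

158.1528 kg/day


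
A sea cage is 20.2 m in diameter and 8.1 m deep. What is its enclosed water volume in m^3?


r = d/2 = 20.2/2 = 10.1 m
Base area = pi*r^2 = pi*10.1^2 = 320.47387 m^2
Volume = 320.47387 * 8.1 = 2595.84 m^3

2595.84 m^3


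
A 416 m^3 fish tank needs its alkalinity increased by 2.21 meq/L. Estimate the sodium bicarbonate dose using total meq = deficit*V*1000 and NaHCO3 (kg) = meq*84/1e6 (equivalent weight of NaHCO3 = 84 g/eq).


Tank volume in L = 416 m^3 * 1000 = 416000 L
Total meq required = 2.21 meq/L * 416000 L = 919360 meq
NaHCO3 mass = 919360 meq * 84 mg/meq / 1e6 = 77.2262 kg

77.2262 kg


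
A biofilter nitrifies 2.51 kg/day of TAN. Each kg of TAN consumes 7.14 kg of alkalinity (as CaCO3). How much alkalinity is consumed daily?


Alkalinity factor: 7.14 kg CaCO3 consumed per kg TAN nitrified
alk = 2.51 kg TAN * 7.14 = 17.9214 kg CaCO3/day

17.9214 kg CaCO3/day


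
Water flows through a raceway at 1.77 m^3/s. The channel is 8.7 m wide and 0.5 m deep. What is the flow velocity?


Cross-sectional area = W * d = 8.7 * 0.5 = 4.35 m^2
Velocity = Q / A = 1.77 / 4.35 = 0.406897 m/s

0.406897 m/s


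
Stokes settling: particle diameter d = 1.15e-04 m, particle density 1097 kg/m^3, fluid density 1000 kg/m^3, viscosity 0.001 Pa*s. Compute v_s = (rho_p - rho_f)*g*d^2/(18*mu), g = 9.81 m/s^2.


Density difference: rho_p - rho_f = 1097 - 1000 = 97 kg/m^3
d^2 = (1.15e-04)^2 = 1.3225e-08 m^2
Numerator = (rho_p - rho_f) * g * d^2 = 97 * 9.81 * 1.3225e-08 = 1.2584513e-05
Denominator = 18 * mu = 18 * 0.001 = 0.018
v_s = 1.2584513e-05 / 0.018 = 6.9914e-04 m/s
Check: Re = rho_f * v_s * d / mu = 1000 * 6.9914e-04 * 1.15e-04 / 0.001 = 0.0804 < 1, so Stokes' law applies.

6.9914e-04 m/s


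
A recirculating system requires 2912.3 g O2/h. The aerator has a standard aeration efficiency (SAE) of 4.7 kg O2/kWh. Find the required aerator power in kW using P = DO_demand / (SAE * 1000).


SAE in g O2/kWh = 4.7 * 1000 = 4700 g/kWh
P = DO_demand / SAE_g = 2912.3 / 4700 = 0.619638 kW

0.619638 kW


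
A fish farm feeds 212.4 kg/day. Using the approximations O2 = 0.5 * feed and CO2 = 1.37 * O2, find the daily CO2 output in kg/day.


O2 = 212.4 * 0.5 = 106.2
CO2 = 106.2 * 1.37 = 145.494

145.494 kg/day


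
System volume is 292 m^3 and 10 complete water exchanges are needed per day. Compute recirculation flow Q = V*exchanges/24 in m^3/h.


Daily recirculation volume = 292 m^3 * 10 = 2920 m^3/day
Flow rate Q = daily volume / 24 h = 2920 / 24 = 121.667 m^3/h

121.667 m^3/h


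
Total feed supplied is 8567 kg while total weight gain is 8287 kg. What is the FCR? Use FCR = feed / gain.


FCR = feed consumed / weight gained
FCR = 8567 kg / 8287 kg = 1.03379

1.03379


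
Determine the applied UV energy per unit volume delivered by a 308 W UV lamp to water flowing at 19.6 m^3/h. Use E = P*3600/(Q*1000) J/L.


Energy delivered per hour = 308 W * 3600 s = 1108800 J/h
Volume treated per hour = 19.6 m^3/h * 1000 = 19600 L/h
dose = 1108800 / 19600 = 56.5714 J/L

56.5714 J/L


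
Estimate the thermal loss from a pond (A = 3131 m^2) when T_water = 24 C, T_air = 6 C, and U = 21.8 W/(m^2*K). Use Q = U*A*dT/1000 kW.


Temperature difference dT = 24 - 6 = 18 K
Heat loss (W) = U * A * dT = 21.8 * 3131 * 18 = 1228604.4 W
Convert to kW: 1228604.4 / 1000 = 1228.6044 kW

1228.6044 kW


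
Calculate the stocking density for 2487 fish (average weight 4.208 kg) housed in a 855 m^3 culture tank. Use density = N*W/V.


Total biomass = 2487 fish * 4.208 kg = 10465.296 kg
Density = total biomass / volume = 10465.296 / 855 = 12.2401 kg/m^3

12.2401 kg/m^3


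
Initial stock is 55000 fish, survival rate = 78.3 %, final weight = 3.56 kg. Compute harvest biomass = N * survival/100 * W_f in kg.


Survivors = 55000 * 78.3/100 = 43065 fish
Harvest biomass = survivors * W_f = 43065 * 3.56 = 153311.4 kg

153311.4 kg
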